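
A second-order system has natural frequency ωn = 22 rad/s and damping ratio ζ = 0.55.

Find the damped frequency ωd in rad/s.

ωd = ωn√(1 - ζ²) = 22√(1 - 0.55²) = 18.37 rad/s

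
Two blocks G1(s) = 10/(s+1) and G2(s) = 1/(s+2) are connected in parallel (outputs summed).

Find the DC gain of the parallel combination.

Parallel: G_eq = G1 + G2. DC gain = G1(0) + G2(0) = 10/1 + 1/2 = 10 + 0.5 = 10.5.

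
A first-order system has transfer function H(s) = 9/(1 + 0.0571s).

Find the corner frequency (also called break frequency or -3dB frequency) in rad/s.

Corner frequency = 1/τ = 1/0.0571 = 17.513 rad/s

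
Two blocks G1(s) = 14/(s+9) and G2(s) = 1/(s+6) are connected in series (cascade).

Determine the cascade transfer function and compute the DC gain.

Series: multiply transfer functions. G_eq = 14/(s+9) × 1/(s+6) = 14/((s+9)(s+6)). DC gain = 14/(9×6) = 0.2593.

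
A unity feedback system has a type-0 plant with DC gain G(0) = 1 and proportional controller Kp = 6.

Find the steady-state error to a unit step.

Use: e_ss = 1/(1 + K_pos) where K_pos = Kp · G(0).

K_pos = Kp · G(0) = 6 × 1 = 6. e_ss = 1/(1 + 6) = 0.1429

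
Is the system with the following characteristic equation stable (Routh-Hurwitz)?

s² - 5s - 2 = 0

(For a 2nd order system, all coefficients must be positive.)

Coefficients: 1, -5, -2. b=-5, c=-2 not positive, so system is unstable.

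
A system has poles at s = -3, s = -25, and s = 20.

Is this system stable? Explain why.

Pole(s) at s = 20 are not in the left half-plane. System is unstable.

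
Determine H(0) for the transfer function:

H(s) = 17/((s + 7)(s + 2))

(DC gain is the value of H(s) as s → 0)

DC gain = H(0) = 17/(7 × 2) = 17/14 = 1.2143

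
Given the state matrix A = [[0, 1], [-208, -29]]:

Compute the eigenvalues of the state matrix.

det(A - λI) = λ² - (-29)λ + 208 = (λ - (-13))(λ - (-16)). Eigenvalues: -13, -16.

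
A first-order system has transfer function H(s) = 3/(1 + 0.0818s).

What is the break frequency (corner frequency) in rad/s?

Corner frequency = 1/τ = 1/0.0818 = 12.225 rad/s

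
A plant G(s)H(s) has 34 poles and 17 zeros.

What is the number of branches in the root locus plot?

Root locus has n branches where n = number of poles = 34.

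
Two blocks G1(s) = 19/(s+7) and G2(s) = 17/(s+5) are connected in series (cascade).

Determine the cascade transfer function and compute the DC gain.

Series: multiply transfer functions. G_eq = 19/(s+7) × 17/(s+5) = 323/((s+7)(s+5)). DC gain = 323/(7×5) = 9.2286.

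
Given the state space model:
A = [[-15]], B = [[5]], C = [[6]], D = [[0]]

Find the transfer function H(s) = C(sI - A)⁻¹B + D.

(sI - A)⁻¹ = 1/(s + 15). H(s) = 6 × 5/(s + 15) + 0 = 30/(s + 15).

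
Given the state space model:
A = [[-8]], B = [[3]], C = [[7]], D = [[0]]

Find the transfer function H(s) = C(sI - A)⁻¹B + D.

(sI - A)⁻¹ = 1/(s + 8). H(s) = 7 × 3/(s + 8) + 0 = 21/(s + 8).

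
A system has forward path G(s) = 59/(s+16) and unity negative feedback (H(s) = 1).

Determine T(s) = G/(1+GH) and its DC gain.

T(s) = G/(1+GH) = [59/(s+16)] / [1 + 59/(s+16)] = 59/(s+16+59) = 59/(s+75). DC gain = 59/75 = 0.7867.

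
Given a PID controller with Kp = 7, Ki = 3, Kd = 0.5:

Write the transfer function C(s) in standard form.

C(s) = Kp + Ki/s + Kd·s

Substituting values: C(s) = 7 + 3/s + 0.5s = (0.5s² + 7s + 3)/s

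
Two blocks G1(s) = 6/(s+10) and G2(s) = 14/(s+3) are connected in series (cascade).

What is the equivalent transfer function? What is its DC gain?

Series: multiply transfer functions. G_eq = 6/(s+10) × 14/(s+3) = 84/((s+10)(s+3)). DC gain = 84/(10×3) = 2.8.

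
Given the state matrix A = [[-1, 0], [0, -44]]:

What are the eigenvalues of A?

For diagonal matrix, eigenvalues are diagonal entries: λ₁ = -1, λ₂ = -44.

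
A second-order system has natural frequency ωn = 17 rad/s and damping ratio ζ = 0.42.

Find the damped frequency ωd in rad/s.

ωd = ωn√(1 - ζ²) = 17√(1 - 0.42²) = 15.43 rad/s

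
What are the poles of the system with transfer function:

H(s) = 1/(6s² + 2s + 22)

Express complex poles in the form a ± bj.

Discriminant = 2² - 4×6×22 = 4 - 528 = -524 < 0, so the poles are a complex conjugate pair s = (-2 ± j√524)/(2×6). Real part = -2/(2×6) = -2/12 ≈ -0.1667; imaginary part = ±√524/(2×6) ≈ 1.9076. Poles: s = -0.1667 ± 1.9076j.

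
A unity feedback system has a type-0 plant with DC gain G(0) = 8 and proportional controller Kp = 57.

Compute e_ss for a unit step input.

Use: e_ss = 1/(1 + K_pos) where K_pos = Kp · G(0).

K_pos = Kp · G(0) = 57 × 8 = 456. e_ss = 1/(1 + 456) = 0.0022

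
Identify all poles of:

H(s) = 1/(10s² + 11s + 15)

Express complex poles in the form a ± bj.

Discriminant = 11² - 4×10×15 = 121 - 600 = -479 < 0, so the poles are a complex conjugate pair s = (-11 ± j√479)/(2×10). Real part = -11/(2×10) = -11/20 = -0.55; imaginary part = ±√479/(2×10) ≈ 1.0943. Poles: s = -0.55 ± 1.0943j.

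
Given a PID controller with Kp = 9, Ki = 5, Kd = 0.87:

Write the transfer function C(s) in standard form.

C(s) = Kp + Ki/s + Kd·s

Substituting values: C(s) = 9 + 5/s + 0.87s = (0.87s² + 9s + 5)/s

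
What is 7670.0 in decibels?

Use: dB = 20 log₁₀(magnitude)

dB = 20 log₁₀(7670.0) = 77.7 dB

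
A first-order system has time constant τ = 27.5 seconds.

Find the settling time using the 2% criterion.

For first-order system, 2% settling time ≈ 4τ = 4 × 27.5 = 110.0 s.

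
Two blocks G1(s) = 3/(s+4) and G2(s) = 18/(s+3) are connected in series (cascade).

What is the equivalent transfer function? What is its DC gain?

Series: multiply transfer functions. G_eq = 3/(s+4) × 18/(s+3) = 54/((s+4)(s+3)). DC gain = 54/(4×3) = 4.5.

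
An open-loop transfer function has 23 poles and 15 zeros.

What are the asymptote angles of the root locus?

n - m = 23 - 15 = 8. Angles: θk = (2k + 1)·180°/8 = 22.5°, 67.5°, 112.5°, 157.5°, 202.5°, 247.5°, 292.5°, 337.5°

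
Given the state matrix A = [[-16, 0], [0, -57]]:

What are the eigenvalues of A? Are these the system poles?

For diagonal matrix, eigenvalues are diagonal entries: λ₁ = -16, λ₂ = -57. Eigenvalues of A = system poles.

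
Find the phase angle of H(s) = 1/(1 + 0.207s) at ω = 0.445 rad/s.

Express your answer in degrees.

Phase = -arctan(ωτ) = -arctan(0.445 × 0.207) = -5.3°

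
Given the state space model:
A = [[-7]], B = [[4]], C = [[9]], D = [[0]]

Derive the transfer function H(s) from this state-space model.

(sI - A)⁻¹ = 1/(s + 7). H(s) = 9 × 4/(s + 7) + 0 = 36/(s + 7).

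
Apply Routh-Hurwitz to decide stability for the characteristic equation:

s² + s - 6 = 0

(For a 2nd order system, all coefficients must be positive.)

Coefficients: 1, 1, -6. c=-6 not positive, so system is unstable.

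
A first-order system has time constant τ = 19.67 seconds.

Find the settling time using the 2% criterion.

For first-order system, 2% settling time ≈ 4τ = 4 × 19.67 = 78.68 s.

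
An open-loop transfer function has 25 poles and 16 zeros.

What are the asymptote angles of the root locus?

n - m = 25 - 16 = 9. Angles: θk = (2k + 1)·180°/9 = 20°, 60°, 100°, 140°, 180°, 220°, 260°, 300°, 340°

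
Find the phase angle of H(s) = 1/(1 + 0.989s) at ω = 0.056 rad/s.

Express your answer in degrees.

Phase = -arctan(ωτ) = -arctan(0.056 × 0.989) = -3.2°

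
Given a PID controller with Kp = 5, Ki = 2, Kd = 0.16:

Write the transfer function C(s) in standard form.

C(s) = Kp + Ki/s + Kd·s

Substituting values: C(s) = 5 + 2/s + 0.16s = (0.16s² + 5s + 2)/s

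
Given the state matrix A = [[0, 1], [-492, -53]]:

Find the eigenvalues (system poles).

det(A - λI) = λ² - (-53)λ + 492 = (λ - (-12))(λ - (-41)). Eigenvalues: -12, -41.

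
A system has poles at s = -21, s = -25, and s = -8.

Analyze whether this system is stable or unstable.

All poles are in the left half-plane. System is stable.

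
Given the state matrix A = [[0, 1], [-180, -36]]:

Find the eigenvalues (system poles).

det(A - λI) = λ² - (-36)λ + 180 = (λ - (-30))(λ - (-6)). Eigenvalues: -30, -6.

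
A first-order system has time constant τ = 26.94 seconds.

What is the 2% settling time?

For first-order system, 2% settling time ≈ 4τ = 4 × 26.94 = 107.76 s.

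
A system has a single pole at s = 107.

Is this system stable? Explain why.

Pole at s = 107 is in the right half-plane. Unstable.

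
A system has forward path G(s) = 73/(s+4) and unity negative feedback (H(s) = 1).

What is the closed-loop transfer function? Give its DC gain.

T(s) = G/(1+GH) = [73/(s+4)] / [1 + 73/(s+4)] = 73/(s+4+73) = 73/(s+77). DC gain = 73/77 = 0.9481.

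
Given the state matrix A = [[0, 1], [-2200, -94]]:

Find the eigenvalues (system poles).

det(A - λI) = λ² - (-94)λ + 2200 = (λ - (-44))(λ - (-50)). Eigenvalues: -44, -50.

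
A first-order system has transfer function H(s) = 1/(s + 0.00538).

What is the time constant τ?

For H(s) = 1/(s + 1/τ), the pole is at -1/τ = -0.00538, so τ = 1/0.00538 = 185.9 s.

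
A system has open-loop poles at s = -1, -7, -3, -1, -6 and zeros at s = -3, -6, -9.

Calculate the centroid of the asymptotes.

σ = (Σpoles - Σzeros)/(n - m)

σ = (Σpoles - Σzeros)/(n - m) = (-18 - (-18))/(5 - 3) = 0/2 = 0.0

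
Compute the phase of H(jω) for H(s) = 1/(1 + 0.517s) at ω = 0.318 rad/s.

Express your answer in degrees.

Phase = -arctan(ωτ) = -arctan(0.318 × 0.517) = -9.3°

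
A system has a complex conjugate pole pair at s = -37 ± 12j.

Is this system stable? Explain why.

Real part of poles is -37 (< 0, left half-plane). Stable.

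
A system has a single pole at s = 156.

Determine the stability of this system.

Pole at s = 156 is in the right half-plane. Unstable.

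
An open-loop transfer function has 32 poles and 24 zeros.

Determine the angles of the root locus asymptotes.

n - m = 32 - 24 = 8. Angles: θk = (2k + 1)·180°/8 = 22.5°, 67.5°, 112.5°, 157.5°, 202.5°, 247.5°, 292.5°, 337.5°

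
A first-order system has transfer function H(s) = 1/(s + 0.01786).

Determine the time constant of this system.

For H(s) = 1/(s + 1/τ), the pole is at -1/τ = -0.01786, so τ = 1/0.01786 = 55.99 s.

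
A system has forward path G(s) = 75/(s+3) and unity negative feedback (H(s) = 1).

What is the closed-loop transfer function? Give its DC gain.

T(s) = G/(1+GH) = [75/(s+3)] / [1 + 75/(s+3)] = 75/(s+3+75) = 75/(s+78). DC gain = 75/78 = 0.9615.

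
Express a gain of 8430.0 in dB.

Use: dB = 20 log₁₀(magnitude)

dB = 20 log₁₀(8430.0) = 78.5 dB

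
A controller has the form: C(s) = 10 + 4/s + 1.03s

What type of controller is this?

This is a Proportional-Integral-Derivative (PID) controller.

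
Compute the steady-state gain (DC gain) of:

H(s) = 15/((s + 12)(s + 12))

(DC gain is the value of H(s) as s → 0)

DC gain = H(0) = 15/(12 × 12) = 15/144 = 0.1042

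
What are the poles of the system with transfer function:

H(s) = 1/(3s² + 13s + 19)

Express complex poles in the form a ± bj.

Discriminant = 13² - 4×3×19 = 169 - 228 = -59 < 0, so the poles are a complex conjugate pair s = (-13 ± j√59)/(2×3). Real part = -13/(2×3) = -13/6 ≈ -2.1667; imaginary part = ±√59/(2×3) ≈ 1.2802. Poles: s = -2.1667 ± 1.2802j.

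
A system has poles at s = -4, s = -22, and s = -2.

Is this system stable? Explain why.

All poles are in the left half-plane. System is stable.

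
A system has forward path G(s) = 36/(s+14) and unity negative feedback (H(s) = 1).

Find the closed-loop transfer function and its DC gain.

T(s) = G/(1+GH) = [36/(s+14)] / [1 + 36/(s+14)] = 36/(s+14+36) = 36/(s+50). DC gain = 36/50 = 0.72.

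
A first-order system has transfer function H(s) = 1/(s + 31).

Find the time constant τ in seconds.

For H(s) = 1/(s + 1/τ), the pole is at -1/τ = -31, so τ = 1/31 = 0.0323 s.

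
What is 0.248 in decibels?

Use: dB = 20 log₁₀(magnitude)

dB = 20 log₁₀(0.248) = -12.1 dB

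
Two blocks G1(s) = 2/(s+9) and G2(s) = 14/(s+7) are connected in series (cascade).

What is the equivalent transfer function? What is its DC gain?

Series: multiply transfer functions. G_eq = 2/(s+9) × 14/(s+7) = 28/((s+9)(s+7)). DC gain = 28/(9×7) = 0.4444.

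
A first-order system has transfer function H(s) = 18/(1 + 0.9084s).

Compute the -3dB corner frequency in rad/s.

Corner frequency = 1/τ = 1/0.9084 = 1.101 rad/s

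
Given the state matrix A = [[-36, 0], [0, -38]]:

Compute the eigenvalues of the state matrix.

For diagonal matrix, eigenvalues are diagonal entries: λ₁ = -36, λ₂ = -38.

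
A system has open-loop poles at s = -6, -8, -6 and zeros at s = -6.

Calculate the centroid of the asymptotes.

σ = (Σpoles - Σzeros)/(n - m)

σ = (Σpoles - Σzeros)/(n - m) = (-20 - (-6))/(3 - 1) = -14/2 = -7.0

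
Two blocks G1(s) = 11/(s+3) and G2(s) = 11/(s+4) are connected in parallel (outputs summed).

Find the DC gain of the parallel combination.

Parallel: G_eq = G1 + G2. DC gain = G1(0) + G2(0) = 11/3 + 11/4 = 3.6667 + 2.75 = 6.4167.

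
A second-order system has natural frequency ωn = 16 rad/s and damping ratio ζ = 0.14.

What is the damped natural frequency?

ωd = ωn√(1 - ζ²) = 16√(1 - 0.14²) = 15.84 rad/s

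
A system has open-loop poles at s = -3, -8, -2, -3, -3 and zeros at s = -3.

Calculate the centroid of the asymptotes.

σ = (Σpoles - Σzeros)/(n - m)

σ = (Σpoles - Σzeros)/(n - m) = (-19 - (-3))/(5 - 1) = -16/4 = -4.0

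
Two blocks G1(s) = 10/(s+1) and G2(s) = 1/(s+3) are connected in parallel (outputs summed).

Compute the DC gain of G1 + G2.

Parallel: G_eq = G1 + G2. DC gain = G1(0) + G2(0) = 10/1 + 1/3 = 10 + 0.3333 = 10.3333.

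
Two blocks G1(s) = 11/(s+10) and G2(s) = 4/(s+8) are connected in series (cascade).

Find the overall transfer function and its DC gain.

Series: multiply transfer functions. G_eq = 11/(s+10) × 4/(s+8) = 44/((s+10)(s+8)). DC gain = 44/(10×8) = 0.55.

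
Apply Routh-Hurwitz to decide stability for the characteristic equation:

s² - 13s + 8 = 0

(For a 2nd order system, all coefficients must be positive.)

Coefficients: 1, -13, 8. b=-13 not positive, so system is unstable.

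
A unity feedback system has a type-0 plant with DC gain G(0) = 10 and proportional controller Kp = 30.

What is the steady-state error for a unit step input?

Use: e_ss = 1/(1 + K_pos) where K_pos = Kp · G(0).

K_pos = Kp · G(0) = 30 × 10 = 300. e_ss = 1/(1 + 300) = 0.0033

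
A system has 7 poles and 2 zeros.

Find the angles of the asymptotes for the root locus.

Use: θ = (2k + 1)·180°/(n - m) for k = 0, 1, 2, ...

n - m = 7 - 2 = 5. Angles: θk = (2k + 1)·180°/5 = 36°, 108°, 180°, 252°, 324°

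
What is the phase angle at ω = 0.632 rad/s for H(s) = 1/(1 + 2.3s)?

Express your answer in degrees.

Phase = -arctan(ωτ) = -arctan(0.632 × 2.3) = -55.5°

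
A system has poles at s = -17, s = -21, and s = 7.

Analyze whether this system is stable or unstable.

Pole(s) at s = 7 are not in the left half-plane. System is unstable.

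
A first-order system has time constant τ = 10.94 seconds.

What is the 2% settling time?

For first-order system, 2% settling time ≈ 4τ = 4 × 10.94 = 43.76 s.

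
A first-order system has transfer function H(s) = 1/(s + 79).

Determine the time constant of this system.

For H(s) = 1/(s + 1/τ), the pole is at -1/τ = -79, so τ = 1/79 = 0.0127 s.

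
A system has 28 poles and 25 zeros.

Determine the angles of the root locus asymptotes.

n - m = 28 - 25 = 3. Angles: θk = (2k + 1)·180°/3 = 60°, 180°, 300°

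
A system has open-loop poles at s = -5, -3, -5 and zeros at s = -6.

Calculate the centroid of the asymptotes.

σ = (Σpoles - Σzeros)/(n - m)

σ = (Σpoles - Σzeros)/(n - m) = (-13 - (-6))/(3 - 1) = -7/2 = -3.5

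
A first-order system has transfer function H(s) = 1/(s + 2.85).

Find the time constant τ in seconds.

For H(s) = 1/(s + 1/τ), the pole is at -1/τ = -2.85, so τ = 1/2.85 = 0.3509 s.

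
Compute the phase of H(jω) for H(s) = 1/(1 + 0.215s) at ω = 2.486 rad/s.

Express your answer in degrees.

Phase = -arctan(ωτ) = -arctan(2.486 × 0.215) = -28.1°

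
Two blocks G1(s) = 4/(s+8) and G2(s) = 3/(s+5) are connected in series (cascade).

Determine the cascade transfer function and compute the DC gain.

Series: multiply transfer functions. G_eq = 4/(s+8) × 3/(s+5) = 12/((s+8)(s+5)). DC gain = 12/(8×5) = 0.3.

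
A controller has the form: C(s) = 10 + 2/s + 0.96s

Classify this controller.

This is a Proportional-Integral-Derivative (PID) controller.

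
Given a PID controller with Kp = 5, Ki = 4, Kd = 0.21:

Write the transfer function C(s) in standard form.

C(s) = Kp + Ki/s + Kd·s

Substituting values: C(s) = 5 + 4/s + 0.21s = (0.21s² + 5s + 4)/s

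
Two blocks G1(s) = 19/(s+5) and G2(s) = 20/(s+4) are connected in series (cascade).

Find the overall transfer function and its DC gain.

Series: multiply transfer functions. G_eq = 19/(s+5) × 20/(s+4) = 380/((s+5)(s+4)). DC gain = 380/(5×4) = 19.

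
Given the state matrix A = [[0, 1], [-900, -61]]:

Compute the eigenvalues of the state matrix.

det(A - λI) = λ² - (-61)λ + 900 = (λ - (-25))(λ - (-36)). Eigenvalues: -25, -36.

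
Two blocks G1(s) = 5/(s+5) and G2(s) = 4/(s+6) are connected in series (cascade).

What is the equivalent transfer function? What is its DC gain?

Series: multiply transfer functions. G_eq = 5/(s+5) × 4/(s+6) = 20/((s+5)(s+6)). DC gain = 20/(5×6) = 0.6667.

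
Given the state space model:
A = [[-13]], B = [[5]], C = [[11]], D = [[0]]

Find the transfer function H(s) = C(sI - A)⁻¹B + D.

(sI - A)⁻¹ = 1/(s + 13). H(s) = 11 × 5/(s + 13) + 0 = 55/(s + 13).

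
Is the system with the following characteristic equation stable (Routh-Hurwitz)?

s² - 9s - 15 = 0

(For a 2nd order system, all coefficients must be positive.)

Coefficients: 1, -9, -15. b=-9, c=-15 not positive, so system is unstable.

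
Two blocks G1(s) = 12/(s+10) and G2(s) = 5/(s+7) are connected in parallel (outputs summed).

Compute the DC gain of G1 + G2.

Parallel: G_eq = G1 + G2. DC gain = G1(0) + G2(0) = 12/10 + 5/7 = 1.2 + 0.7143 = 1.9143.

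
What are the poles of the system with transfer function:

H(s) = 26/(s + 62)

Pole is where denominator = 0: s + 62 = 0, so s = -62.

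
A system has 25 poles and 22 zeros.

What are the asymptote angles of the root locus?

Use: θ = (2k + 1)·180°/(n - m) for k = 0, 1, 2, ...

n - m = 25 - 22 = 3. Angles: θk = (2k + 1)·180°/3 = 60°, 180°, 300°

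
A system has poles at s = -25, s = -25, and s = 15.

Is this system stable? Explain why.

Pole(s) at s = 15 are not in the left half-plane. System is unstable.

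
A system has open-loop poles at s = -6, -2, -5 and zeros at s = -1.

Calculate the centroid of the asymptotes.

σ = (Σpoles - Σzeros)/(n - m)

σ = (Σpoles - Σzeros)/(n - m) = (-13 - (-1))/(3 - 1) = -12/2 = -6.0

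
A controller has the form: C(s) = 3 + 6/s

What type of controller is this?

This is a Proportional-Integral (PI) controller.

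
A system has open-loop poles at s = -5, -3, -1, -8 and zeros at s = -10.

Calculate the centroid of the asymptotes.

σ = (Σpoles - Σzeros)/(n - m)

σ = (Σpoles - Σzeros)/(n - m) = (-17 - (-10))/(4 - 1) = -7/3 = -2.33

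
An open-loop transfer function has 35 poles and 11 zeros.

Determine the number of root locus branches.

Root locus has n branches where n = number of poles = 35.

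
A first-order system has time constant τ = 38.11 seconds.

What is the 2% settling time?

For first-order system, 2% settling time ≈ 4τ = 4 × 38.11 = 152.44 s.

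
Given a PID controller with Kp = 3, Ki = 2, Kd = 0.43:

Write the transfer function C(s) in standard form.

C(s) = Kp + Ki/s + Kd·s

Substituting values: C(s) = 3 + 2/s + 0.43s = (0.43s² + 3s + 2)/s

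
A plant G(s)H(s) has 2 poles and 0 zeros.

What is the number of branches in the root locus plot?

Root locus has n branches where n = number of poles = 2.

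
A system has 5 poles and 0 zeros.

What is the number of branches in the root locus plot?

Root locus has n branches where n = number of poles = 5.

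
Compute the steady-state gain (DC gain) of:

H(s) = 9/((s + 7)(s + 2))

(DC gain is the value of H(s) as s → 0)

DC gain = H(0) = 9/(7 × 2) = 9/14 = 0.6429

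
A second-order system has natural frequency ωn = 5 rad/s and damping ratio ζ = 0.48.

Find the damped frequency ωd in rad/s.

ωd = ωn√(1 - ζ²) = 5√(1 - 0.48²) = 4.39 rad/s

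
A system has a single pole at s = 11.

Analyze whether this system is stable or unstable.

Pole at s = 11 is in the right half-plane. Unstable.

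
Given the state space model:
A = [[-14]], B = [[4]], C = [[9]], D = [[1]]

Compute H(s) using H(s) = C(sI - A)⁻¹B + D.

(sI - A)⁻¹ = 1/(s + 14). H(s) = 9×4/(s + 14) + 1 = (s + 50)/(s + 14).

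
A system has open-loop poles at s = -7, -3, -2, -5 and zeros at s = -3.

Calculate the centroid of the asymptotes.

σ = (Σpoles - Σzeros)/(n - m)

σ = (Σpoles - Σzeros)/(n - m) = (-17 - (-3))/(4 - 1) = -14/3 = -4.67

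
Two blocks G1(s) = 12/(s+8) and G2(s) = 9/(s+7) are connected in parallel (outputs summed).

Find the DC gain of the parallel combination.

Parallel: G_eq = G1 + G2. DC gain = G1(0) + G2(0) = 12/8 + 9/7 = 1.5 + 1.2857 = 2.7857.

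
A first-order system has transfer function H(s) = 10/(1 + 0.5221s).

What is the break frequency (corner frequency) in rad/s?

Corner frequency = 1/τ = 1/0.5221 = 1.915 rad/s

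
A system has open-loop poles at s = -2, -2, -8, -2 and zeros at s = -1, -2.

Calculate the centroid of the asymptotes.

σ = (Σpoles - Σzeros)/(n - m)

σ = (Σpoles - Σzeros)/(n - m) = (-14 - (-3))/(4 - 2) = -11/2 = -5.5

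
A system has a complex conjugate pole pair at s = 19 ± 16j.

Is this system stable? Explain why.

Real part of poles is 19 (> 0, right half-plane). Unstable.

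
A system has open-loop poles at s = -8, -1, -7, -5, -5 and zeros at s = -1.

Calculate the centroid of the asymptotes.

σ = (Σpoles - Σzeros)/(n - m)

σ = (Σpoles - Σzeros)/(n - m) = (-26 - (-1))/(5 - 1) = -25/4 = -6.25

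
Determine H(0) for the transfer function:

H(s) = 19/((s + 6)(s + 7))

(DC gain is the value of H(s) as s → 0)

DC gain = H(0) = 19/(6 × 7) = 19/42 = 0.4524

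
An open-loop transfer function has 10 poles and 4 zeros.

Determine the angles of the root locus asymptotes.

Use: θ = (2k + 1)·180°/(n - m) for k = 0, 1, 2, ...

n - m = 10 - 4 = 6. Angles: θk = (2k + 1)·180°/6 = 30°, 90°, 150°, 210°, 270°, 330°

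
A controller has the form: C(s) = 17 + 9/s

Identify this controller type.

This is a Proportional-Integral (PI) controller.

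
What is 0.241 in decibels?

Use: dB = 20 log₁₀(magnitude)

dB = 20 log₁₀(0.241) = -12.4 dB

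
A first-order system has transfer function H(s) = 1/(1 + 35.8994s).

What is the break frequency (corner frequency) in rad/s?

Corner frequency = 1/τ = 1/35.8994 = 0.028 rad/s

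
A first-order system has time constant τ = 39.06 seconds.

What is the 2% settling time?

For first-order system, 2% settling time ≈ 4τ = 4 × 39.06 = 156.24 s.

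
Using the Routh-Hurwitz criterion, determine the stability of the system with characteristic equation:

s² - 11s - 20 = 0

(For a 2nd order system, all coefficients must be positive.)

Coefficients: 1, -11, -20. b=-11, c=-20 not positive, so system is unstable.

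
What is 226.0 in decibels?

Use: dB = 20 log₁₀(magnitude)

dB = 20 log₁₀(226.0) = 47.1 dB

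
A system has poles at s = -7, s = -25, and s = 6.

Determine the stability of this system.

Pole(s) at s = 6 are not in the left half-plane. System is unstable.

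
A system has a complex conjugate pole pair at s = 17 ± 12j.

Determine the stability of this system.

Real part of poles is 17 (> 0, right half-plane). Unstable.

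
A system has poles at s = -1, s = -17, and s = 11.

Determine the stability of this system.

Pole(s) at s = 11 are not in the left half-plane. System is unstable.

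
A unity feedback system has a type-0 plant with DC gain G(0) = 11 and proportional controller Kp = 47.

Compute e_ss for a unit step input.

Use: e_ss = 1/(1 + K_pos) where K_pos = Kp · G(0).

K_pos = Kp · G(0) = 47 × 11 = 517. e_ss = 1/(1 + 517) = 0.0019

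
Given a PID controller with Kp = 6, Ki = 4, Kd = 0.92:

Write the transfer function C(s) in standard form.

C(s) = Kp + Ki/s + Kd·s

Substituting values: C(s) = 6 + 4/s + 0.92s = (0.92s² + 6s + 4)/s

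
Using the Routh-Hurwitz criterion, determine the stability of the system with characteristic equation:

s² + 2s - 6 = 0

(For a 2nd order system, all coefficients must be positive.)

Coefficients: 1, 2, -6. c=-6 not positive, so system is unstable.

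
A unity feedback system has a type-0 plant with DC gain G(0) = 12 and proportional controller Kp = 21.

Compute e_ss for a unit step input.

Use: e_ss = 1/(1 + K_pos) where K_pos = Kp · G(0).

K_pos = Kp · G(0) = 21 × 12 = 252. e_ss = 1/(1 + 252) = 0.0040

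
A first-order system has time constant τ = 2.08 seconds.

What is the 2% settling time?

For first-order system, 2% settling time ≈ 4τ = 4 × 2.08 = 8.32 s.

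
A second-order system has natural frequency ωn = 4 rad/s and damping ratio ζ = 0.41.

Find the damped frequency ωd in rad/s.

ωd = ωn√(1 - ζ²) = 4√(1 - 0.41²) = 3.65 rad/s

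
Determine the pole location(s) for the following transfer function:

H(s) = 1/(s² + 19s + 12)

Discriminant = 19² - 4×1×12 = 361 - 48 = 313 > 0, so two distinct real poles. Using quadratic formula: s = (-19 ± √313)/(2×1) = (-19 ± √313)/2, with √313 ≈ 17.6918. s₁ ≈ -0.6541, s₂ ≈ -18.3459. Poles: s₁ = -0.6541, s₂ = -18.3459.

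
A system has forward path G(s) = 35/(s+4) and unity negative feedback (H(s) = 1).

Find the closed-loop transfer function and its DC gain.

T(s) = G/(1+GH) = [35/(s+4)] / [1 + 35/(s+4)] = 35/(s+4+35) = 35/(s+39). DC gain = 35/39 = 0.8974.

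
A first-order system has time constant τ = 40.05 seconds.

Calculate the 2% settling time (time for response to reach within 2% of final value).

For first-order system, 2% settling time ≈ 4τ = 4 × 40.05 = 160.2 s.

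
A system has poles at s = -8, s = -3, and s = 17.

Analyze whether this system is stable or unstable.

Pole(s) at s = 17 are not in the left half-plane. System is unstable.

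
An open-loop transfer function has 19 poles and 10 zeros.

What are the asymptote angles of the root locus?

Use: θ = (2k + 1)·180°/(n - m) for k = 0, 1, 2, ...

n - m = 19 - 10 = 9. Angles: θk = (2k + 1)·180°/9 = 20°, 60°, 100°, 140°, 180°, 220°, 260°, 300°, 340°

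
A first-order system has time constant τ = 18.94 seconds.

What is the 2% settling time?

For first-order system, 2% settling time ≈ 4τ = 4 × 18.94 = 75.76 s.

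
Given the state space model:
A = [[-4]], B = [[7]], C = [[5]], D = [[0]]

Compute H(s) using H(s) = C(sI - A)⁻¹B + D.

(sI - A)⁻¹ = 1/(s + 4). H(s) = 5 × 7/(s + 4) + 0 = 35/(s + 4).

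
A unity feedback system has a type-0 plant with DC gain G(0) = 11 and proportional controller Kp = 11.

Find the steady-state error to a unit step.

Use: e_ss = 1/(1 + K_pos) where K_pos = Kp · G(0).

K_pos = Kp · G(0) = 11 × 11 = 121. e_ss = 1/(1 + 121) = 0.0082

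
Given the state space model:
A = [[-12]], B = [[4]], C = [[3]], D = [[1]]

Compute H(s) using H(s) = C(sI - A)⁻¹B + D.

(sI - A)⁻¹ = 1/(s + 12). H(s) = 3×4/(s + 12) + 1 = (s + 24)/(s + 12).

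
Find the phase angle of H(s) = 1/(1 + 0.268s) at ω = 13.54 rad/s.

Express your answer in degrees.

Phase = -arctan(ωτ) = -arctan(13.54 × 0.268) = -74.6°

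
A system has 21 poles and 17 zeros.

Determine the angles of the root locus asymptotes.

n - m = 21 - 17 = 4. Angles: θk = (2k + 1)·180°/4 = 45°, 135°, 225°, 315°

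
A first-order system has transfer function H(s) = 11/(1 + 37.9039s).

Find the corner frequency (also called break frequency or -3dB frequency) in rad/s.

Corner frequency = 1/τ = 1/37.9039 = 0.026 rad/s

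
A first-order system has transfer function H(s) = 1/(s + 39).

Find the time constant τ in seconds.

For H(s) = 1/(s + 1/τ), the pole is at -1/τ = -39, so τ = 1/39 = 0.0256 s.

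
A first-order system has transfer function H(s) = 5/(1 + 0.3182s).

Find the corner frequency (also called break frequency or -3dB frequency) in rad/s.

Corner frequency = 1/τ = 1/0.3182 = 3.143 rad/s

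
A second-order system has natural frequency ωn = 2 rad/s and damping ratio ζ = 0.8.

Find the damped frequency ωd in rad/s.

ωd = ωn√(1 - ζ²) = 2√(1 - 0.8²) = 1.2 rad/s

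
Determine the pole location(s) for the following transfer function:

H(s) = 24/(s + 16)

Pole is where denominator = 0: s + 16 = 0, so s = -16.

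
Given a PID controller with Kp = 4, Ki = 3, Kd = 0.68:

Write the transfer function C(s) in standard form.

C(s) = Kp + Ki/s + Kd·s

Substituting values: C(s) = 4 + 3/s + 0.68s = (0.68s² + 4s + 3)/s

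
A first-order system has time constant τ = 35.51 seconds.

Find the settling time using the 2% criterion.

For first-order system, 2% settling time ≈ 4τ = 4 × 35.51 = 142.04 s.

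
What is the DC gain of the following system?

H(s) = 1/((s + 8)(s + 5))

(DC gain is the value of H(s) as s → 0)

DC gain = H(0) = 1/(8 × 5) = 1/40 = 0.025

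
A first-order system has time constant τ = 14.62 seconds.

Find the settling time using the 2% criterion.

For first-order system, 2% settling time ≈ 4τ = 4 × 14.62 = 58.48 s.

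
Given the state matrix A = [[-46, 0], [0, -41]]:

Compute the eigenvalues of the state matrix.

For diagonal matrix, eigenvalues are diagonal entries: λ₁ = -46, λ₂ = -41.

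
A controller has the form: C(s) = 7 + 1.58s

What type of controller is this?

This is a Proportional-Derivative (PD) controller.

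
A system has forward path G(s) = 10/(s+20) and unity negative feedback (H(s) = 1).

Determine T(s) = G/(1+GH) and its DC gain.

T(s) = G/(1+GH) = [10/(s+20)] / [1 + 10/(s+20)] = 10/(s+20+10) = 10/(s+30). DC gain = 10/30 = 0.3333.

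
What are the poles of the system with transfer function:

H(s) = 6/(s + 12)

Pole is where denominator = 0: s + 12 = 0, so s = -12.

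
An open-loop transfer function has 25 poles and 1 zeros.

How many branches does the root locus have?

Root locus has n branches where n = number of poles = 25.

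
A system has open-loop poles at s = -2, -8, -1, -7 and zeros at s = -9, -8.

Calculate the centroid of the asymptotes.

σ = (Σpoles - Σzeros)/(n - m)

σ = (Σpoles - Σzeros)/(n - m) = (-18 - (-17))/(4 - 2) = -1/2 = -0.5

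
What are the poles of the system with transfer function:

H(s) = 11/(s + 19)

Pole is where denominator = 0: s + 19 = 0, so s = -19.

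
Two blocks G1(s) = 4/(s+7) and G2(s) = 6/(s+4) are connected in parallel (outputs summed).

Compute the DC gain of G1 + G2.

Parallel: G_eq = G1 + G2. DC gain = G1(0) + G2(0) = 4/7 + 6/4 = 0.5714 + 1.5 = 2.0714.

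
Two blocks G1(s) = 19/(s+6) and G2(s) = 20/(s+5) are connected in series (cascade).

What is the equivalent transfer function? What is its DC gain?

Series: multiply transfer functions. G_eq = 19/(s+6) × 20/(s+5) = 380/((s+6)(s+5)). DC gain = 380/(6×5) = 12.6667.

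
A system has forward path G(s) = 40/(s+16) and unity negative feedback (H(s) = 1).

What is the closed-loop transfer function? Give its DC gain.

T(s) = G/(1+GH) = [40/(s+16)] / [1 + 40/(s+16)] = 40/(s+16+40) = 40/(s+56). DC gain = 40/56 = 0.7143.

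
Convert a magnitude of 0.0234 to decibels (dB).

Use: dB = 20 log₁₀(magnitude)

dB = 20 log₁₀(0.0234) = -32.6 dB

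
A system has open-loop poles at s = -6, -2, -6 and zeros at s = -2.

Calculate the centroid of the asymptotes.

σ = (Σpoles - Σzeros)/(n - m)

σ = (Σpoles - Σzeros)/(n - m) = (-14 - (-2))/(3 - 1) = -12/2 = -6.0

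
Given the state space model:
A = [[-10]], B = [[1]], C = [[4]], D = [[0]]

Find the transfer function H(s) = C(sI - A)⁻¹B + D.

(sI - A)⁻¹ = 1/(s + 10). H(s) = 4 × 1/(s + 10) + 0 = 4/(s + 10).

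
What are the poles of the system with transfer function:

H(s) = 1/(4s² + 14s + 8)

Discriminant = 14² - 4×4×8 = 196 - 128 = 68 > 0, so two distinct real poles. Using quadratic formula: s = (-14 ± √68)/(2×4) = (-14 ± √68)/8, with √68 ≈ 8.2462. s₁ ≈ -0.7192, s₂ ≈ -2.7808. Poles: s₁ = -0.7192, s₂ = -2.7808.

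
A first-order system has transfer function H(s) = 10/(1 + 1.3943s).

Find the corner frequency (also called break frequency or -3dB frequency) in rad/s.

Corner frequency = 1/τ = 1/1.3943 = 0.717 rad/s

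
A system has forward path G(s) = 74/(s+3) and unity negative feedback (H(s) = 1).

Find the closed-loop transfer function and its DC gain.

T(s) = G/(1+GH) = [74/(s+3)] / [1 + 74/(s+3)] = 74/(s+3+74) = 74/(s+77). DC gain = 74/77 = 0.9610.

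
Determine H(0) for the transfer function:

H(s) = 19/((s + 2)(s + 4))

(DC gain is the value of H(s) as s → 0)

DC gain = H(0) = 19/(2 × 4) = 19/8 = 2.375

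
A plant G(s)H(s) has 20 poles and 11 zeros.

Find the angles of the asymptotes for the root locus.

n - m = 20 - 11 = 9. Angles: θk = (2k + 1)·180°/9 = 20°, 60°, 100°, 140°, 180°, 220°, 260°, 300°, 340°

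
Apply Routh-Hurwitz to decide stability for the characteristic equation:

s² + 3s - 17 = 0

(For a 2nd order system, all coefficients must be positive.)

Coefficients: 1, 3, -17. c=-17 not positive, so system is unstable.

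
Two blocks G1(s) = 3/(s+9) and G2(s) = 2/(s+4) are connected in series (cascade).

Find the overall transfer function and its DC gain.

Series: multiply transfer functions. G_eq = 3/(s+9) × 2/(s+4) = 6/((s+9)(s+4)). DC gain = 6/(9×4) = 0.1667.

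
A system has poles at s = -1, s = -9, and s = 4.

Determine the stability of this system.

Pole(s) at s = 4 are not in the left half-plane. System is unstable.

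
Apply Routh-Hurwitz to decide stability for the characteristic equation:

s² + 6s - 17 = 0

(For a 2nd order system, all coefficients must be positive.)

Coefficients: 1, 6, -17. c=-17 not positive, so system is unstable.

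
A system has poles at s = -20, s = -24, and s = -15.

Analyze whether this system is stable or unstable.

All poles are in the left half-plane. System is stable.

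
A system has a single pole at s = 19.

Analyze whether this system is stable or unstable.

Pole at s = 19 is in the right half-plane. Unstable.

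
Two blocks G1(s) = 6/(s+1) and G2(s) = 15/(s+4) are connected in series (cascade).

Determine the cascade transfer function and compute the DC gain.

Series: multiply transfer functions. G_eq = 6/(s+1) × 15/(s+4) = 90/((s+1)(s+4)). DC gain = 90/(1×4) = 22.5.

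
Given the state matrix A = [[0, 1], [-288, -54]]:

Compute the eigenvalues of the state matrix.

det(A - λI) = λ² - (-54)λ + 288 = (λ - (-6))(λ - (-48)). Eigenvalues: -6, -48.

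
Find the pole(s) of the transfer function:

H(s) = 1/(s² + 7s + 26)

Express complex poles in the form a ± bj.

Discriminant = 7² - 4×1×26 = 49 - 104 = -55 < 0, so the poles are a complex conjugate pair s = (-7 ± j√55)/(2×1). Real part = -7/(2×1) = -7/2 = -3.5; imaginary part = ±√55/(2×1) ≈ 3.7081. Poles: s = -3.5 ± 3.7081j.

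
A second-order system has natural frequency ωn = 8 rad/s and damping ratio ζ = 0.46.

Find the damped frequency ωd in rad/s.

ωd = ωn√(1 - ζ²) = 8√(1 - 0.46²) = 7.1 rad/s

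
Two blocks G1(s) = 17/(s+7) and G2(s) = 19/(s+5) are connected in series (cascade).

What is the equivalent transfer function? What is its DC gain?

Series: multiply transfer functions. G_eq = 17/(s+7) × 19/(s+5) = 323/((s+7)(s+5)). DC gain = 323/(7×5) = 9.2286.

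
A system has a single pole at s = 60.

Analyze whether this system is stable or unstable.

Pole at s = 60 is in the right half-plane. Unstable.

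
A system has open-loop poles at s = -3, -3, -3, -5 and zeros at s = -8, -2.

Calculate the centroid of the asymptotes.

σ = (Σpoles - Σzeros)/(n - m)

σ = (Σpoles - Σzeros)/(n - m) = (-14 - (-10))/(4 - 2) = -4/2 = -2.0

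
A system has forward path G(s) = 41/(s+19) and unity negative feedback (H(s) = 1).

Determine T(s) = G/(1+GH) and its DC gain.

T(s) = G/(1+GH) = [41/(s+19)] / [1 + 41/(s+19)] = 41/(s+19+41) = 41/(s+60). DC gain = 41/60 = 0.6833.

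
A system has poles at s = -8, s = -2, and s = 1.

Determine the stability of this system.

Pole(s) at s = 1 are not in the left half-plane. System is unstable.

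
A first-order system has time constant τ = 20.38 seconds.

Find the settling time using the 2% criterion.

For first-order system, 2% settling time ≈ 4τ = 4 × 20.38 = 81.52 s.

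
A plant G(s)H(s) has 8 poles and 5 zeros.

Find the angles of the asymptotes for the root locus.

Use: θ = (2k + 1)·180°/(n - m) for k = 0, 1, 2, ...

n - m = 8 - 5 = 3. Angles: θk = (2k + 1)·180°/3 = 60°, 180°, 300°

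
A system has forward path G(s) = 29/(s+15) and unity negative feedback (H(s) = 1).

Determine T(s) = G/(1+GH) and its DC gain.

T(s) = G/(1+GH) = [29/(s+15)] / [1 + 29/(s+15)] = 29/(s+15+29) = 29/(s+44). DC gain = 29/44 = 0.6591.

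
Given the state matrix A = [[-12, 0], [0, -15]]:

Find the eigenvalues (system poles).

For diagonal matrix, eigenvalues are diagonal entries: λ₁ = -12, λ₂ = -15.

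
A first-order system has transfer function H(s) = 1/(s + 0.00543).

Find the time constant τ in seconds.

For H(s) = 1/(s + 1/τ), the pole is at -1/τ = -0.00543, so τ = 1/0.00543 = 184.2 s.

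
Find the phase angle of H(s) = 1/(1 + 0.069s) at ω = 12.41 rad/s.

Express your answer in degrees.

Phase = -arctan(ωτ) = -arctan(12.41 × 0.069) = -40.6°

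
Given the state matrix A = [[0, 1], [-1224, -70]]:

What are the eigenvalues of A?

det(A - λI) = λ² - (-70)λ + 1224 = (λ - (-34))(λ - (-36)). Eigenvalues: -34, -36.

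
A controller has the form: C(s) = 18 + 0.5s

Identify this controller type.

This is a Proportional-Derivative (PD) controller.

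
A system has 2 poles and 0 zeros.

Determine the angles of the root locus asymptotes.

n - m = 2 - 0 = 2. Angles: θk = (2k + 1)·180°/2 = 90°, 270°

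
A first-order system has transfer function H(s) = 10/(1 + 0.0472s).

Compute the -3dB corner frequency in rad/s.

Corner frequency = 1/τ = 1/0.0472 = 21.186 rad/s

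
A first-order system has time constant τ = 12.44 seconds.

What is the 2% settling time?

For first-order system, 2% settling time ≈ 4τ = 4 × 12.44 = 49.76 s.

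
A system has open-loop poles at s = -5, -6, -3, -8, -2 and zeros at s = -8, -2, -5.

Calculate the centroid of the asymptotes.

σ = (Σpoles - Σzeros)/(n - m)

σ = (Σpoles - Σzeros)/(n - m) = (-24 - (-15))/(5 - 3) = -9/2 = -4.5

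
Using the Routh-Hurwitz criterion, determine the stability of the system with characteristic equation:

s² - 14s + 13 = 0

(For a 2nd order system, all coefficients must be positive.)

Coefficients: 1, -14, 13. b=-14 not positive, so system is unstable.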